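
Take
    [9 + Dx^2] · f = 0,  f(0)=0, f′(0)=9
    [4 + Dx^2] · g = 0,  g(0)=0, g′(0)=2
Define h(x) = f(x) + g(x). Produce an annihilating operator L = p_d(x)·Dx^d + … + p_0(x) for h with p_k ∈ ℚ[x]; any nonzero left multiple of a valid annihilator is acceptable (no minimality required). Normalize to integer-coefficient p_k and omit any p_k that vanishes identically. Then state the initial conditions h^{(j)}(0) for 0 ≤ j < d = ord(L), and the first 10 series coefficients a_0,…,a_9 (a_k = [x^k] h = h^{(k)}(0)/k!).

L = 36 + 13·Dx^2 + Dx^4  (order 4).
h: a_k = 0, 11, 0, -89/6, 0, 761/120, 0, -6689/5040, 0, 59561/362880, …
ICs: h(0) = 0, h′(0) = 11, h′′(0) = 0, h′′′(0) = -89.

f: a_k = 0, 9, 0, -27/2, 0, 243/40, 0, -729/560, 0, 729/4480, …
g: a_k = 0, 2, 0, -4/3, 0, 4/15, 0, -8/315, 0, 4/2835, …
h₀=f+g: left-lcm gives L₀, ord ≤ 4.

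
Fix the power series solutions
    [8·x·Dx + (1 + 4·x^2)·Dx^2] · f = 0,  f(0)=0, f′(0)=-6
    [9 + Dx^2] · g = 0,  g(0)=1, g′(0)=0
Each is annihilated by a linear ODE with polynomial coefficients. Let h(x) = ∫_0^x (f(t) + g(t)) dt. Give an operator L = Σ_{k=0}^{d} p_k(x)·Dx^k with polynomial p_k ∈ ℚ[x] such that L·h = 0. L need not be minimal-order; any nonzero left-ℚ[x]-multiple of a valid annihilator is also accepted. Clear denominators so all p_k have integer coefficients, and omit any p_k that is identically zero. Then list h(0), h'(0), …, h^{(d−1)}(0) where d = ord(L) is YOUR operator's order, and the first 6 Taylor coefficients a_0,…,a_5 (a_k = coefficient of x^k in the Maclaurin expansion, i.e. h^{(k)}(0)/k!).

L = (-2808·x + 19008·x^3 + 10368·x^5)·Dx^2 + (9 + 1548·x^2 + 7344·x^4 + 5184·x^6)·Dx^3 + (-312·x + 2112·x^3 + 1152·x^5)·Dx^4 + (1 + 172·x^2 + 816·x^4 + 576·x^6)·Dx^5  (order 5).
h: a_k = 0, 1, -3, -3/2, 2, 27/40, …
ICs: h(0) = 0, h′(0) = 1, h′′(0) = -6, h′′′(0) = -9, h′′′′(0) = 48.

f: a_k = 0, -6, 0, 8, 0, -96/5, …
g: a_k = 1, 0, -9/2, 0, 27/8, 0, …
h₀=f+g: left-lcm gives L₀, ord ≤ 4.
Integrate: L := L₀·Dx.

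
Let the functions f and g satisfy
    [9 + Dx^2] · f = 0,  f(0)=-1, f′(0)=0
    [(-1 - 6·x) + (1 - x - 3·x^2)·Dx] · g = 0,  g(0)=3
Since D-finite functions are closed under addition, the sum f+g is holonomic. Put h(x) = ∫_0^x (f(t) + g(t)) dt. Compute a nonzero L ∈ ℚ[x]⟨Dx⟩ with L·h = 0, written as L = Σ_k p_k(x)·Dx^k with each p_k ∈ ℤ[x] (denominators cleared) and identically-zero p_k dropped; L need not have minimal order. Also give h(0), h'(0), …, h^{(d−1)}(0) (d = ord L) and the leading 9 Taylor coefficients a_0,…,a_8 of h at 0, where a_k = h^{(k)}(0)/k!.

f: a_k = -1, 0, 9/2, 0, -27/8, 0, 81/80, 0, -729/4480, …
g: a_k = 3, 3, 12, 21, 57, 120, 291, 651, 1524, …
f+g: L₀ = lclm(L_f,L_g), ord ≤ 2+1.
∫: right-multiply L₀ by Dx.
L = (-459 - 2916·x - 1539·x^2 - 3888·x^3 - 3645·x^4 - 4374·x^5)·Dx + (153 - 153·x - 378·x^2 + 405·x^3 - 2187·x^5 - 2187·x^6)·Dx^2 + (-51 - 324·x - 171·x^2 - 432·x^3 - 405·x^4 - 486·x^5)·Dx^3 + (17 - 17·x - 42·x^2 + 45·x^3 - 243·x^5 - 243·x^6)·Dx^4  (order 4).
h: a_k = 0, 2, 3/2, 11/2, 21/4, 429/40, 20, 23361/560, 651/8, …
ICs: h(0) = 0, h′(0) = 2, h′′(0) = 3, h′′′(0) = 33.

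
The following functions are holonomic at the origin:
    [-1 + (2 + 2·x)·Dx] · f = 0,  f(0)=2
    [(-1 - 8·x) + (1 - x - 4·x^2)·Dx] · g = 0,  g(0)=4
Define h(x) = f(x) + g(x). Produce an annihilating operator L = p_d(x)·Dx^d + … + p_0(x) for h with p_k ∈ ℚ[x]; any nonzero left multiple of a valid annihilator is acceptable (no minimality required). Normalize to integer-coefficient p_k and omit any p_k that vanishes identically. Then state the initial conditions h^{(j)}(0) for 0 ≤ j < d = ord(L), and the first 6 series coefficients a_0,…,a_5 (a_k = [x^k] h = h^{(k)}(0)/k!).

f: a_k = 2, 1, -1/4, 1/8, -5/64, 7/128, …
g: a_k = 4, 4, 20, 36, 116, 260, …
L₀ := lclm(L_f,L_g); ord L₀ ≤ 1+1.
L = (21 + 75·x + 228·x^2 + 160·x^3) + (-41 - 174·x - 609·x^2 - 872·x^3 - 400·x^4)·Dx + (2 + 38·x + 30·x^2 - 198·x^3 - 352·x^4 - 160·x^5)·Dx^2  (order 2).
h: a_k = 6, 5, 79/4, 289/8, 7419/64, 33287/128, …
ICs: h(0) = 6, h′(0) = 5.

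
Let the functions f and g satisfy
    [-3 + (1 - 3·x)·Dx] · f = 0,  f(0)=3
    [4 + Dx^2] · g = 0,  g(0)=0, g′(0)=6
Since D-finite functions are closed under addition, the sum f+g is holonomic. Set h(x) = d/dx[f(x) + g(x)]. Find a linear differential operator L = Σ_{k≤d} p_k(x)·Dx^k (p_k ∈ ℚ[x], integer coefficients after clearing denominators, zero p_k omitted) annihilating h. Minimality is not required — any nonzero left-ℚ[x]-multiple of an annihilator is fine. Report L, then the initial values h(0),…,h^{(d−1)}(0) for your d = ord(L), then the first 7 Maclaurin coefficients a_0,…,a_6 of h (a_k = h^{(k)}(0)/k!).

L = (1344 - 288·x + 432·x^2) + (-116 + 396·x - 216·x^2 + 216·x^3)·Dx + (336 - 72·x + 108·x^2)·Dx^2 + (-29 + 99·x - 54·x^2 + 54·x^3)·Dx^3  (order 3).
h: a_k = 15, 54, 231, 972, 3649, 13122, 688897/15, …
ICs: h(0) = 15, h′(0) = 54, h′′(0) = 462.

f: a_k = 3, 9, 27, 81, 243, 729, 2187, …
g: a_k = 0, 6, 0, -4, 0, 4/5, 0, …
f+g: L₀ = lclm(L_f,L_g), ord ≤ 1+2.
h=h₀': d/dx-closure on L₀ ⇒ L.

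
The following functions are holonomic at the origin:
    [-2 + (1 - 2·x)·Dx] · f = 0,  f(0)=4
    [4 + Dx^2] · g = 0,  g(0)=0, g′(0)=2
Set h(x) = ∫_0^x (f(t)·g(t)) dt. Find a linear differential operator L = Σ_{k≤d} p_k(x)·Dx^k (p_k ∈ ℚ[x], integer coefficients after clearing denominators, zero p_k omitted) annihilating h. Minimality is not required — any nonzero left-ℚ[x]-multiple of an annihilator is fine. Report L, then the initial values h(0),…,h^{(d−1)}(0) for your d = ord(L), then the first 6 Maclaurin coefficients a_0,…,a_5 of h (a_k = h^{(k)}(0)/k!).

f: a_k = 4, 8, 16, 32, 64, 128, …
g: a_k = 0, 2, 0, -4/3, 0, 4/15, …
Product ⇒ symmetric product L₀, ord ≤ 2.
Integrate: L := L₀·Dx.
L = (-4 + 8·x)·Dx + 4·Dx^2 + (-1 + 2·x)·Dx^3  (order 3).
h: a_k = 0, 0, 4, 16/3, 20/3, 32/3, …
ICs: h(0) = 0, h′(0) = 0, h′′(0) = 8.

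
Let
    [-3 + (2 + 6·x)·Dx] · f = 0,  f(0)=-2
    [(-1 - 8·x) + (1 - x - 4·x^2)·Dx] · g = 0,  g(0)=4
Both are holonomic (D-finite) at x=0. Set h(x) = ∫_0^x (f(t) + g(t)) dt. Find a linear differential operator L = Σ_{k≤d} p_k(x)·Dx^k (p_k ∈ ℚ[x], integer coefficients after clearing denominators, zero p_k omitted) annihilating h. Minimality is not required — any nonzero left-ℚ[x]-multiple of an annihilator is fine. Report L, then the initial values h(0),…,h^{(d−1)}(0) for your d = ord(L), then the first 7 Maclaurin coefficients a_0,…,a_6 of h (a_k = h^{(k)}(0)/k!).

f: a_k = -2, -3, 9/4, -27/8, 405/64, -1701/128, 15309/512, …
g: a_k = 4, 4, 20, 36, 116, 260, 724, …
L₀ := lclm(L_f,L_g); ord L₀ ≤ 1+1.
∫: right-multiply L₀ by Dx.
L = (69 + 387·x + 900·x^2 + 1440·x^3)·Dx + (-49 - 318·x - 1257·x^2 - 3240·x^3 - 3600·x^4)·Dx^2 + (-2 + 46·x + 234·x^2 - 86·x^3 - 1440·x^4 - 1440·x^5)·Dx^3  (order 3).
h: a_k = 0, 2, 1/2, 89/12, 261/32, 7829/320, 31579/768, …
ICs: h(0) = 0, h′(0) = 2, h′′(0) = 1.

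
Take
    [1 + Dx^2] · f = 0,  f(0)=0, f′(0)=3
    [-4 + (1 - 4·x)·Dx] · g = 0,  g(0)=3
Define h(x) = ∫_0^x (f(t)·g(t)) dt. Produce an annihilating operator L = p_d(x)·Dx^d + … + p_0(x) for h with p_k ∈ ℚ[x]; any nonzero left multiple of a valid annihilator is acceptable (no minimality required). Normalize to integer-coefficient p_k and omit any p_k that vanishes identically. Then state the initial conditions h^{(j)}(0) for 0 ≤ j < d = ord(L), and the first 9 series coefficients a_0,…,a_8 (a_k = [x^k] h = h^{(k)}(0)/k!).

L = (-1 + 4·x)·Dx + 8·Dx^2 + (-1 + 4·x)·Dx^3  (order 3).
h: a_k = 0, 0, 9/2, 12, 285/8, 114, 30401/80, 13029/10, 20429471/4480, …
ICs: h(0) = 0, h′(0) = 0, h′′(0) = 9.

f: a_k = 0, 3, 0, -1/2, 0, 1/40, 0, -1/1680, 0, …
g: a_k = 3, 12, 48, 192, 768, 3072, 12288, 49152, 196608, …
Product ⇒ symmetric product L₀, ord ≤ 2.
∫: right-multiply L₀ by Dx.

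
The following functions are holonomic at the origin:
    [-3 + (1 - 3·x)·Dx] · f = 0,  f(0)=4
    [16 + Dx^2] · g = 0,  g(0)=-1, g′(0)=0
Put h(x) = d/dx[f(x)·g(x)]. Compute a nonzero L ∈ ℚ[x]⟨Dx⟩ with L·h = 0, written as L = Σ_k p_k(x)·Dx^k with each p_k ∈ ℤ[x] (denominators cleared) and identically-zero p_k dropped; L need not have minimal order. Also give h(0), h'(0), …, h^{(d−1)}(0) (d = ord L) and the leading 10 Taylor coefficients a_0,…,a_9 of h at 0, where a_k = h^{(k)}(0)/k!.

f: a_k = 4, 12, 36, 108, 324, 972, 2916, 8748, 26244, 78732, …
g: a_k = -1, 0, 8, 0, -32/3, 0, 256/45, 0, -512/315, 0, …
h₀=f·g: eliminate ⇒ L₀, order ≤ 1·2.
h₀' ⇒ L via d/dx closure of L₀.
L = (-2 - 96·x + 144·x^2) + (-6 + 18·x)·Dx + (1 - 6·x + 9·x^2)·Dx^2  (order 2).
h: a_k = -12, -8, -36, -944/3, -1180, -61672/15, -215852/15, -15557728/315, -5834148/35, -1575187192/2835, …
ICs: h(0) = -12, h′(0) = -8.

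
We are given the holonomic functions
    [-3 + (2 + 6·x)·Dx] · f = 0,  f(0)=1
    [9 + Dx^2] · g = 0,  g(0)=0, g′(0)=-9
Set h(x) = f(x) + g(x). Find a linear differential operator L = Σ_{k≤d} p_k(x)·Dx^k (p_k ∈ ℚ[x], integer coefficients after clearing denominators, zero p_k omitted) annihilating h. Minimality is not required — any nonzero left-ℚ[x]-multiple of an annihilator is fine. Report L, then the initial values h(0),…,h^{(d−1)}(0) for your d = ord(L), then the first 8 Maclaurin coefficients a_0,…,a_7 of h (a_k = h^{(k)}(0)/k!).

L = (-63 - 216·x - 324·x^2) + (18 + 198·x + 648·x^2 + 648·x^3)·Dx + (-7 - 24·x - 36·x^2)·Dx^2 + (2 + 22·x + 72·x^2 + 72·x^3)·Dx^3  (order 3).
h: a_k = 1, -15/2, -9/8, 243/16, -405/128, 729/1280, -15309/1024, 2619297/71680, …
ICs: h(0) = 1, h′(0) = -15/2, h′′(0) = -9/4.

f: a_k = 1, 3/2, -9/8, 27/16, -405/128, 1701/256, -15309/1024, 72171/2048, …
g: a_k = 0, -9, 0, 27/2, 0, -243/40, 0, 729/560, …
Sum ⇒ L₀ = lclm(L_f,L_g) in ℚ(x)⟨Dx⟩.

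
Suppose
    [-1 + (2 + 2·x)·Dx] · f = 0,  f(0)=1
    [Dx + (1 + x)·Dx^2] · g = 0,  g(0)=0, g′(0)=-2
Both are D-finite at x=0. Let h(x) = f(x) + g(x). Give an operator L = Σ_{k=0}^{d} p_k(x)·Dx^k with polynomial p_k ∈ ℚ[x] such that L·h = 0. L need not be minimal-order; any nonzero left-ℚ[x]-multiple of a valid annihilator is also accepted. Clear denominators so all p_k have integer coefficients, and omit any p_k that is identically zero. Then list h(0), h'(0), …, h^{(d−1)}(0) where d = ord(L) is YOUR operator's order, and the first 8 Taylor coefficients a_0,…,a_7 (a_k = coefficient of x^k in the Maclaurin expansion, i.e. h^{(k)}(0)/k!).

f: a_k = 1, 1/2, -1/8, 1/16, -5/128, 7/256, -21/1024, 33/2048, …
g: a_k = 0, -2, 1, -2/3, 1/2, -2/5, 1/3, -2/7, …
Weyl lclm of L_f,L_g ⇒ L₀ (ord ≤ 3).
L = Dx + (5 + 5·x)·Dx^2 + (2 + 4·x + 2·x^2)·Dx^3  (order 3).
h: a_k = 1, -3/2, 7/8, -29/48, 59/128, -477/1280, 961/3072, -3865/14336, …
ICs: h(0) = 1, h′(0) = -3/2, h′′(0) = 7/4.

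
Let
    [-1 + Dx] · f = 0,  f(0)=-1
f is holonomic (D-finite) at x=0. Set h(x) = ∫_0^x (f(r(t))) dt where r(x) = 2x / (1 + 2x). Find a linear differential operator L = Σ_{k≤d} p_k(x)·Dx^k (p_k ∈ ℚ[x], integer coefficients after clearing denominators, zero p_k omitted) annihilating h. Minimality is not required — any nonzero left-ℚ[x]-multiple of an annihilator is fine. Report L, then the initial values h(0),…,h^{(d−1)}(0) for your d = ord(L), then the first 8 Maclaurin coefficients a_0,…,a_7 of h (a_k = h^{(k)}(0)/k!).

f: a_k = -1, -1, -1/2, -1/6, -1/24, -1/120, -1/720, -1/5040, …
L₀ from L_f via x↦r, Dx↦r'^{-1}Dx.
h=∫h₀ ⇒ L = L₀·Dx.
L = -2·Dx + (1 + 4·x + 4·x^2)·Dx^2  (order 2).
h: a_k = 0, -1, -1, 2/3, -1/3, -2/15, 38/45, -604/315, …
ICs: h(0) = 0, h′(0) = -1.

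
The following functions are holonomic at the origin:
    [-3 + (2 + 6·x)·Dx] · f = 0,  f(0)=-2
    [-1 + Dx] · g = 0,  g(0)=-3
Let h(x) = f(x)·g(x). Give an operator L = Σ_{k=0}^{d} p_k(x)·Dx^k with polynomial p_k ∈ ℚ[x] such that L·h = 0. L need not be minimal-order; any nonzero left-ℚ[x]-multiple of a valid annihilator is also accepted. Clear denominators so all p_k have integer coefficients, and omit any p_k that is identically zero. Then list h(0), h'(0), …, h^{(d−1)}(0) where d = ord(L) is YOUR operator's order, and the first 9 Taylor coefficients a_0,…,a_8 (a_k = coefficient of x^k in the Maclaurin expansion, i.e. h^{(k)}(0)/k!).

f: a_k = -2, -3, 9/4, -27/8, 405/64, -1701/128, 15309/512, -72171/1024, 2814669/16384, …
g: a_k = -3, -3, -3/2, -1/2, -1/8, -1/40, -1/240, -1/1680, -1/13440, …
Product ⇒ symmetric product L₀, ord ≤ 1.
L = (-5 - 6·x) + (2 + 6·x)·Dx  (order 1).
h: a_k = 6, 15, 21/4, 71/8, -671/64, 16157/640, -88837/1536, 14933039/107520, -589833983/1720320, …
ICs: h(0) = 6.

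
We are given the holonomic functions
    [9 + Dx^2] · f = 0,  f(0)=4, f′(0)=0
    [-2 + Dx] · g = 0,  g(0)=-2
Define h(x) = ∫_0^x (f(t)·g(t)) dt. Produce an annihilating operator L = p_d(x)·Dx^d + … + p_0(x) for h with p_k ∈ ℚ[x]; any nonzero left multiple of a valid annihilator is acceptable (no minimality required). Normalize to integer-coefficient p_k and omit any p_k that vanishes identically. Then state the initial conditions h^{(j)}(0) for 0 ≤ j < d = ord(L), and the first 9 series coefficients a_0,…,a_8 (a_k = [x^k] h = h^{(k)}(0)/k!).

L = 13·Dx - 4·Dx^2 + Dx^3  (order 3).
h: a_k = 0, -8, -8, 20/3, 46/3, 119/15, -61/45, -407/126, -3277/2520, …
ICs: h(0) = 0, h′(0) = -8, h′′(0) = -16.

f: a_k = 4, 0, -18, 0, 27/2, 0, -81/20, 0, 729/1120, …
g: a_k = -2, -4, -4, -8/3, -4/3, -8/15, -8/45, -16/315, -4/315, …
Sym-product of L_f,L_g gives L₀ (≤ ord 2).
Integrate: L := L₀·Dx.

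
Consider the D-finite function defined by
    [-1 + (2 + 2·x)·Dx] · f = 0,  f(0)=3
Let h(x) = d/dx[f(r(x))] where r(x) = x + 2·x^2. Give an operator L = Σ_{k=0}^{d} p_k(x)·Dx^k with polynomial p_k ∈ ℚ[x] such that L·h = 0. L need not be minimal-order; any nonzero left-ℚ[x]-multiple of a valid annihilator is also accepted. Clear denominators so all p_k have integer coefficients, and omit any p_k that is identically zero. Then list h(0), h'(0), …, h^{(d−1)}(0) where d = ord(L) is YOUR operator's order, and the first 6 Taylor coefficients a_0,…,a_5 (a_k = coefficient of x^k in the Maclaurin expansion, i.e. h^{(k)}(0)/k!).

f: a_k = 3, 3/2, -3/8, 3/16, -15/128, 21/256, …
h₀=f(r): pull back L_f along r ⇒ L₀.
h=h₀': d/dx-closure on L₀ ⇒ L.
L = 7 + (-2 - 10·x - 12·x^2 - 16·x^3)·Dx  (order 1).
h: a_k = 3/2, 21/4, -63/16, -63/32, 1785/256, -1701/512, …
ICs: h(0) = 3/2.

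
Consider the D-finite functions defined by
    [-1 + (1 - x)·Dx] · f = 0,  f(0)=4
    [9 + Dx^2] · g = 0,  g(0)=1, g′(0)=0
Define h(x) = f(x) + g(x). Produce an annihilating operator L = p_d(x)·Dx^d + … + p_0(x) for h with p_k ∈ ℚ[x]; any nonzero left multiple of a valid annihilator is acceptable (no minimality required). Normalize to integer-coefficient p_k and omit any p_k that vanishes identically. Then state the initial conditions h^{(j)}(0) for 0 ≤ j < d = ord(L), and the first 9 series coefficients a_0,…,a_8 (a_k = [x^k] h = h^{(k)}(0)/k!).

f: a_k = 4, 4, 4, 4, 4, 4, 4, 4, 4, …
g: a_k = 1, 0, -9/2, 0, 27/8, 0, -81/80, 0, 729/4480, …
f+g: L₀ = lclm(L_f,L_g), ord ≤ 1+2.
L = (135 - 162·x + 81·x^2) + (-99 + 261·x - 243·x^2 + 81·x^3)·Dx + (15 - 18·x + 9·x^2)·Dx^2 + (-11 + 29·x - 27·x^2 + 9·x^3)·Dx^3  (order 3).
h: a_k = 5, 4, -1/2, 4, 59/8, 4, 239/80, 4, 18649/4480, …
ICs: h(0) = 5, h′(0) = 4, h′′(0) = -1.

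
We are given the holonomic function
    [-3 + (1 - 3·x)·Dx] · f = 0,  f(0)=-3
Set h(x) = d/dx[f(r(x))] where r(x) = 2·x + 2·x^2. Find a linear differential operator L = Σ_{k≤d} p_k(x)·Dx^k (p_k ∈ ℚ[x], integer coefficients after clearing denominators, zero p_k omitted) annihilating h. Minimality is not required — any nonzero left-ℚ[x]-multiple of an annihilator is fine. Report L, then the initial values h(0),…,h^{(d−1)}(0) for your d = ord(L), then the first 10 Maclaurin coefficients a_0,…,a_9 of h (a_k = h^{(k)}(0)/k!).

f: a_k = -3, -9, -27, -81, -243, -729, -2187, -6561, -19683, -59049, …
L₀ from L_f via x↦r, Dx↦r'^{-1}Dx.
Differentiate: ansatz ord ≤ ord L₀ ⇒ L.
L = (14 + 36·x + 36·x^2) + (-1 + 4·x + 18·x^2 + 12·x^3)·Dx  (order 1).
h: a_k = -18, -252, -2592, -23760, -204120, -1683504, -13499136, -106033536, -819862560, -6261001920, …
ICs: h(0) = -18.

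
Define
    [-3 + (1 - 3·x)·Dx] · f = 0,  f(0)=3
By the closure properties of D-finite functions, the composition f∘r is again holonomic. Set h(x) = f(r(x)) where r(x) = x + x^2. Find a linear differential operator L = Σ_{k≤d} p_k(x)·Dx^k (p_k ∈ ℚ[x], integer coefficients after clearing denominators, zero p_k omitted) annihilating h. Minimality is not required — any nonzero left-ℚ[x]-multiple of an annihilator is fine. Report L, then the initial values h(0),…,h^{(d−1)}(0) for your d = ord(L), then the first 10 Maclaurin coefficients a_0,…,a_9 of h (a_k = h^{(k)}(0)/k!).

f: a_k = 3, 9, 27, 81, 243, 729, 2187, 6561, 19683, 59049, …
Substitute x→r, Dx→(1/r')Dx; clear ⇒ L₀.
L = (3 + 6·x) + (-1 + 3·x + 3·x^2)·Dx  (order 1).
h: a_k = 3, 9, 36, 135, 513, 1944, 7371, 27945, 105948, 401679, …
ICs: h(0) = 3.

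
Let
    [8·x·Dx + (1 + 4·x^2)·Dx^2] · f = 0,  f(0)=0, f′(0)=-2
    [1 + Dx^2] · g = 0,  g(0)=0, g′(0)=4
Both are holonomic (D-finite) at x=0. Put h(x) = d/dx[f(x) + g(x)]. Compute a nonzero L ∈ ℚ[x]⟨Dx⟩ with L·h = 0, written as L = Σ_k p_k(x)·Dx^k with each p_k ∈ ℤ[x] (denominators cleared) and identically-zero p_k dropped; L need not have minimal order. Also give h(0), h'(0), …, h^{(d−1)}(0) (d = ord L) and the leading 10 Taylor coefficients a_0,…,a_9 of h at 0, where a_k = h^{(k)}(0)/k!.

f: a_k = 0, -2, 0, 8/3, 0, -32/5, 0, 128/7, 0, -512/9, …
g: a_k = 0, 4, 0, -2/3, 0, 1/30, 0, -1/1260, 0, 1/90720, …
Weyl lclm of L_f,L_g ⇒ L₀ (ord ≤ 4).
Differentiate: ansatz ord ≤ ord L₀ ⇒ L.
L = (-376·x + 1600·x^3 + 128·x^5) + (-7 + 76·x^2 + 432·x^4 + 64·x^6)·Dx + (-376·x + 1600·x^3 + 128·x^5)·Dx^2 + (-7 + 76·x^2 + 432·x^4 + 64·x^6)·Dx^3  (order 3).
h: a_k = 2, 0, 6, 0, -191/6, 0, 23039/180, 0, -5160959/10080, 0, …
ICs: h(0) = 2, h′(0) = 0, h′′(0) = 12.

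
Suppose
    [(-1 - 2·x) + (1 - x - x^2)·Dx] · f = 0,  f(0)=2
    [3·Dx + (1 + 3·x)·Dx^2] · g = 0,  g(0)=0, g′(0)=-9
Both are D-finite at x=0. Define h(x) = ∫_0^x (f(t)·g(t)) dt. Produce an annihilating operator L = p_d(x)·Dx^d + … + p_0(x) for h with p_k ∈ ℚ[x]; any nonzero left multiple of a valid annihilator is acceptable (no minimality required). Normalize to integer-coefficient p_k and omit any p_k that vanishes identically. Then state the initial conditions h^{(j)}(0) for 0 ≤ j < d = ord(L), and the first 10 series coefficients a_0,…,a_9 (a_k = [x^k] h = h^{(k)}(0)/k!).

f: a_k = 2, 2, 4, 6, 10, 16, 26, 42, 68, 110, …
g: a_k = 0, -9, 27/2, -27, 243/4, -729/5, 729/2, -6561/7, 19683/8, -6561, …
L₀ := L_f ⊗_s L_g (sym. prod.), ord ≤ 2.
h=∫₀ˣh₀: take L = L₀·Dx.
L = (5 + 12·x)·Dx + (-1 + 13·x + 15·x^2)·Dx^2 + (-1 - 2·x + 4·x^2 + 3·x^3)·Dx^3  (order 3).
h: a_k = 0, 0, -9, 3, -63/4, 27/2, -957/20, 2547/35, -115659/560, 58767/140, …
ICs: h(0) = 0, h′(0) = 0, h′′(0) = -18.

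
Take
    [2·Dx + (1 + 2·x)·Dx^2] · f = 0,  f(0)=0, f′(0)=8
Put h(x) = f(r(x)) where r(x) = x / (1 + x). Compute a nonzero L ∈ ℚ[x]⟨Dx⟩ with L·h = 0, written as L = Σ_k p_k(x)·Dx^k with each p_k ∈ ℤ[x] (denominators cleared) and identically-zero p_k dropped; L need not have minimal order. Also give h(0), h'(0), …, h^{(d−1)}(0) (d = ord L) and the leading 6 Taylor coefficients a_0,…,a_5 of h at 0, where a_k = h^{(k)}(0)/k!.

L = (4 + 6·x)·Dx + (1 + 4·x + 3·x^2)·Dx^2  (order 2).
h: a_k = 0, 8, -16, 104/3, -80, 968/5, …
ICs: h(0) = 0, h′(0) = 8.

f: a_k = 0, 8, -8, 32/3, -16, 128/5, …
h₀=f(r): pull back L_f along r ⇒ L₀.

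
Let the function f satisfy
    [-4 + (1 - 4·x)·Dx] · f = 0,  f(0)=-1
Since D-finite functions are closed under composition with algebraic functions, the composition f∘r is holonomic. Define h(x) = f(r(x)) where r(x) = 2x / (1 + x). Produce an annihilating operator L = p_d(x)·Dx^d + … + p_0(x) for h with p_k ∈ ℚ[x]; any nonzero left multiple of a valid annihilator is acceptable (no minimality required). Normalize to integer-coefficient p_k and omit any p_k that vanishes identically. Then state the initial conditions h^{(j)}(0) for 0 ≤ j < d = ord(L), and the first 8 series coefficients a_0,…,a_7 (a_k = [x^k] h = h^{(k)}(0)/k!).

L = 8 + (-1 + 6·x + 7·x^2)·Dx  (order 1).
h: a_k = -1, -8, -56, -392, -2744, -19208, -134456, -941192, …
ICs: h(0) = -1.

f: a_k = -1, -4, -16, -64, -256, -1024, -4096, -16384, …
h₀=f(r): pull back L_f along r ⇒ L₀.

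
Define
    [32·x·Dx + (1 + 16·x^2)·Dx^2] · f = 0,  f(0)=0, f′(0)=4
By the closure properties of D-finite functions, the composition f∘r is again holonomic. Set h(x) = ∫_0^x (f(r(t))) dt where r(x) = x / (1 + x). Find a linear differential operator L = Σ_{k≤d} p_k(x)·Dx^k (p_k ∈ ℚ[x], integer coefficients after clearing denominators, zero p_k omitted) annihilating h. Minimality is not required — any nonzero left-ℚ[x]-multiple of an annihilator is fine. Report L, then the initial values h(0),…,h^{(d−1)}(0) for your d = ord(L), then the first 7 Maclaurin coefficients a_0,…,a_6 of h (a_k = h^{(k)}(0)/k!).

f: a_k = 0, 4, 0, -64/3, 0, 1024/5, 0, …
Change of var in L_f (x↦r) gives L₀.
∫: right-multiply L₀ by Dx.
L = (2 + 34·x)·Dx^2 + (1 + 2·x + 17·x^2)·Dx^3  (order 3).
h: a_k = 0, 0, 2, -4/3, -13/3, 12, 202/15, …
ICs: h(0) = 0, h′(0) = 0, h′′(0) = 4.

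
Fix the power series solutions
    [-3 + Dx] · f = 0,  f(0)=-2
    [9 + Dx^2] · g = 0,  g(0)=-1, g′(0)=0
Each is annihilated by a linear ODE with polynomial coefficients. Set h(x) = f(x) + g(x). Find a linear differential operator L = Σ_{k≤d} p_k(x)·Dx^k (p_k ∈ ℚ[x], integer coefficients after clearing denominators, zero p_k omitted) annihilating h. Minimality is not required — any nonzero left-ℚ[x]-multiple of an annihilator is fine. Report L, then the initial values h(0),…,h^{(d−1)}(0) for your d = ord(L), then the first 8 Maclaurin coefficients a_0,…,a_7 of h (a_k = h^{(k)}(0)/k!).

L = -27 + 9·Dx - 3·Dx^2 + Dx^3  (order 3).
h: a_k = -3, -6, -9/2, -9, -81/8, -81/20, -81/80, -243/280, …
ICs: h(0) = -3, h′(0) = -6, h′′(0) = -9.

f: a_k = -2, -6, -9, -9, -27/4, -81/20, -81/40, -243/280, …
g: a_k = -1, 0, 9/2, 0, -27/8, 0, 81/80, 0, …
Weyl lclm of L_f,L_g ⇒ L₀ (ord ≤ 3).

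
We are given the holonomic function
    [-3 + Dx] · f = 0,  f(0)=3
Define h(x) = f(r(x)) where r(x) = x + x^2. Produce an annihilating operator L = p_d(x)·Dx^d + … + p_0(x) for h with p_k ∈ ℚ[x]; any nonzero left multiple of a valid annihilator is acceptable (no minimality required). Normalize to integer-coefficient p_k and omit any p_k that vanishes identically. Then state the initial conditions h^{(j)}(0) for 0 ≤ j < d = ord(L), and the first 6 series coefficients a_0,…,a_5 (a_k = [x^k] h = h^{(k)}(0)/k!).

f: a_k = 3, 9, 27/2, 27/2, 81/8, 243/40, …
f∘r: x↦r, Dx↦Dx/r' in L_f ⇒ L₀.
L = (-3 - 6·x) + Dx  (order 1).
h: a_k = 3, 9, 45/2, 81/2, 513/8, 3483/40, …
ICs: h(0) = 3.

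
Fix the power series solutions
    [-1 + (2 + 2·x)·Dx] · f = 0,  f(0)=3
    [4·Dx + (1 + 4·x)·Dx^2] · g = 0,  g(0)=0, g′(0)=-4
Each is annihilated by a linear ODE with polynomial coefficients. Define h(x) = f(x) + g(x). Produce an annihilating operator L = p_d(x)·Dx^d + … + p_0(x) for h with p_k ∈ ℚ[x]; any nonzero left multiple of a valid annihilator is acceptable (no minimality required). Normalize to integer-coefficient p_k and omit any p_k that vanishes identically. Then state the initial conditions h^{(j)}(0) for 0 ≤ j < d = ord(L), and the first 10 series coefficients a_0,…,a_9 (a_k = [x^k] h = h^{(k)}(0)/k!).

L = (52 + 16·x)·Dx + (125 + 232·x + 80·x^2)·Dx^2 + (14 + 78·x + 96·x^2 + 32·x^3)·Dx^3  (order 3).
h: a_k = 3, -5/2, 61/8, -1015/48, 8177/128, -262039/1280, 2096963/3072, -33553739/14336, 268434169/32768, -17179849879/589824, …
ICs: h(0) = 3, h′(0) = -5/2, h′′(0) = 61/4.

f: a_k = 3, 3/2, -3/8, 3/16, -15/128, 21/256, -63/1024, 99/2048, -1287/32768, 2145/65536, …
g: a_k = 0, -4, 8, -64/3, 64, -1024/5, 2048/3, -16384/7, 8192, -262144/9, …
f+g: L₀ = lclm(L_f,L_g), ord ≤ 1+2.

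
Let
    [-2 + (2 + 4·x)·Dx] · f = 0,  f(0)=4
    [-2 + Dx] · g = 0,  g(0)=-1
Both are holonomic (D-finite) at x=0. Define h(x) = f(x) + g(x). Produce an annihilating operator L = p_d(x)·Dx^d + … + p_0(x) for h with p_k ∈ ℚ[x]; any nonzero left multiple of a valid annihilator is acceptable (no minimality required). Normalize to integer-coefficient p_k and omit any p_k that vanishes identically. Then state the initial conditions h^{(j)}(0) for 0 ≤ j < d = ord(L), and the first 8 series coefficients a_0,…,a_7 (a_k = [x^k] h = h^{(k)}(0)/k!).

L = (6 + 8·x) + (-5 - 16·x - 16·x^2)·Dx + (1 + 6·x + 8·x^2)·Dx^2  (order 2).
h: a_k = 3, 2, -4, 2/3, -19/6, 97/30, -961/180, 10363/1260, …
ICs: h(0) = 3, h′(0) = 2.

f: a_k = 4, 4, -2, 2, -5/2, 7/2, -21/4, 33/4, …
g: a_k = -1, -2, -2, -4/3, -2/3, -4/15, -4/45, -8/315, …
h₀=f+g: left-lcm gives L₀, ord ≤ 2.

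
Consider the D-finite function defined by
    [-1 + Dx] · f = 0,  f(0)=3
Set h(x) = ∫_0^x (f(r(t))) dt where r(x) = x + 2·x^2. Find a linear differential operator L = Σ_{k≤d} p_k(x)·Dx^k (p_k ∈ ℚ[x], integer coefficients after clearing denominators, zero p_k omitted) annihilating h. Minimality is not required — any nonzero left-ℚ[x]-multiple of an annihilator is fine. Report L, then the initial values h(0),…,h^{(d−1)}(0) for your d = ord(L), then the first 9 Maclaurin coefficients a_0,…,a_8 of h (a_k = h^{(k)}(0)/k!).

f: a_k = 3, 3, 3/2, 1/2, 1/8, 1/40, 1/240, 1/1680, 1/13440, …
Substitute x→r, Dx→(1/r')Dx; clear ⇒ L₀.
h=∫h₀ ⇒ L = L₀·Dx.
L = (-1 - 4·x)·Dx + Dx^2  (order 2).
h: a_k = 0, 3, 3/2, 5/2, 13/8, 73/40, 281/240, 1741/1680, 1697/2688, …
ICs: h(0) = 0, h′(0) = 3.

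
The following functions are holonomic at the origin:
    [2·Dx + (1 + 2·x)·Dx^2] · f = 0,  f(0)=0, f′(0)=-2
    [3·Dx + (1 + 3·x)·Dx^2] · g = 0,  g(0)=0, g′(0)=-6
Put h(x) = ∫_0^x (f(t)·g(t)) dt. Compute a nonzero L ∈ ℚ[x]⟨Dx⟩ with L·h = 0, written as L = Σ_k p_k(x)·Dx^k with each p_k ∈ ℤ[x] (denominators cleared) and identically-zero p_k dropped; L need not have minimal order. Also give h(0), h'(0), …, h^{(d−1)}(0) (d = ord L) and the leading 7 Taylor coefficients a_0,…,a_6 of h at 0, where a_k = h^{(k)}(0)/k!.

L = (156 + 720·x + 864·x^2)·Dx^2 + (310 + 2244·x + 5400·x^2 + 4320·x^3)·Dx^3 + (88 + 860·x + 3132·x^2 + 5040·x^3 + 3024·x^4)·Dx^4 + (5 + 62·x + 305·x^2 + 744·x^3 + 900·x^4 + 432·x^5)·Dx^5  (order 5).
h: a_k = 0, 0, 0, 4, -15/2, 14, -55/2, …
ICs: h(0) = 0, h′(0) = 0, h′′(0) = 0, h′′′(0) = 24, h′′′′(0) = -180.

f: a_k = 0, -2, 2, -8/3, 4, -32/5, 32/3, …
g: a_k = 0, -6, 9, -18, 81/2, -486/5, 243, …
f·g: L₀ = L_f ⊗_s L_g, ord ≤ 2·2.
∫: right-multiply L₀ by Dx.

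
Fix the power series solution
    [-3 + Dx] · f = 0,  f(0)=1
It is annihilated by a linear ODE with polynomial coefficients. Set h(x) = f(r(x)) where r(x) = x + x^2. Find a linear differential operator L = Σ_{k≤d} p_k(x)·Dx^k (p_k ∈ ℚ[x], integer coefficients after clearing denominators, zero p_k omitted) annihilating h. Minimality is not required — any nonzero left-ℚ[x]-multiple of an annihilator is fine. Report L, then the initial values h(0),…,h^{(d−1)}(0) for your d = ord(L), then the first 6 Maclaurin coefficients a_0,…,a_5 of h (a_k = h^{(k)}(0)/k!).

L = (-3 - 6·x) + Dx  (order 1).
h: a_k = 1, 3, 15/2, 27/2, 171/8, 1161/40, …
ICs: h(0) = 1.

f: a_k = 1, 3, 9/2, 9/2, 27/8, 81/40, …
Change of var in L_f (x↦r) gives L₀.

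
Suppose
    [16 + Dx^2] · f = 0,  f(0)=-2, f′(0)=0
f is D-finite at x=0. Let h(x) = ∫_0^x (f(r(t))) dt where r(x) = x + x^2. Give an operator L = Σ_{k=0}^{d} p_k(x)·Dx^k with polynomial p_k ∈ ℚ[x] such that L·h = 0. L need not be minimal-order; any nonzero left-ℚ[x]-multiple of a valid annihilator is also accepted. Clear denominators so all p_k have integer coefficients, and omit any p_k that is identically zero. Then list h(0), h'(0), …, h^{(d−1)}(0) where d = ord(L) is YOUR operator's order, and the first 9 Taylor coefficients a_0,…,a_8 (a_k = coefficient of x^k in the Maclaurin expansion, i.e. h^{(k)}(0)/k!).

f: a_k = -2, 0, 16, 0, -64/3, 0, 512/45, 0, -1024/315, …
Substitute x→r, Dx→(1/r')Dx; clear ⇒ L₀.
Integrate: L := L₀·Dx.
L = (16 + 96·x + 192·x^2 + 128·x^3)·Dx - 2·Dx^2 + (1 + 2·x)·Dx^3  (order 3).
h: a_k = 0, -2, 0, 16/3, 8, -16/15, -128/9, -5248/315, -32/15, …
ICs: h(0) = 0, h′(0) = -2, h′′(0) = 0.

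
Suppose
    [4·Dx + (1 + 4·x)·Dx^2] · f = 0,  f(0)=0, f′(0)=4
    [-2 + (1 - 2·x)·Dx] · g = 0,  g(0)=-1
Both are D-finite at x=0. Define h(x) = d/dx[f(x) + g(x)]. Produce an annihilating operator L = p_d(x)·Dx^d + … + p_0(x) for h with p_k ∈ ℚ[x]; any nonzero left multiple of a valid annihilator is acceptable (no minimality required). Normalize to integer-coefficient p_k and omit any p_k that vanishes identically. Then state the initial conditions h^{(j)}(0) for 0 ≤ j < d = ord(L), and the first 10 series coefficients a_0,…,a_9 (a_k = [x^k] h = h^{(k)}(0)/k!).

L = (-28 - 16·x) + (1 - 40·x - 32·x^2)·Dx + (1 + 3·x - 6·x^2 - 8·x^3)·Dx^2  (order 2).
h: a_k = 2, -24, 40, -320, 864, -4480, 15488, -67584, 257536, -1058816, …
ICs: h(0) = 2, h′(0) = -24.

f: a_k = 0, 4, -8, 64/3, -64, 1024/5, -2048/3, 16384/7, -8192, 262144/9, …
g: a_k = -1, -2, -4, -8, -16, -32, -64, -128, -256, -512, …
h₀=f+g: left-lcm gives L₀, ord ≤ 3.
h=h₀': d/dx-closure on L₀ ⇒ L.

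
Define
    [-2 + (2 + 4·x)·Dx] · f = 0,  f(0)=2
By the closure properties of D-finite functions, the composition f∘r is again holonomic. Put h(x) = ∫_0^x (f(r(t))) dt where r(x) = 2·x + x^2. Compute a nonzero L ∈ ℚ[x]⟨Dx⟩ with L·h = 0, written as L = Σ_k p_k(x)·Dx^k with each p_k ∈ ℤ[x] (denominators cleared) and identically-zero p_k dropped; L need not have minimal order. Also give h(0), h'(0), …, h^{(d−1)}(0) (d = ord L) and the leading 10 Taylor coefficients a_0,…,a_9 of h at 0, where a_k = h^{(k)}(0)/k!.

f: a_k = 2, 2, -1, 1, -5/4, 7/4, -21/8, 33/8, -429/64, 715/64, …
f∘r: x↦r, Dx↦Dx/r' in L_f ⇒ L₀.
h=∫₀ˣh₀: take L = L₀·Dx.
L = (-2 - 2·x)·Dx + (1 + 4·x + 2·x^2)·Dx^2  (order 2).
h: a_k = 0, 2, 2, -2/3, 1, -9/5, 11/3, -57/7, 77/4, -1717/36, …
ICs: h(0) = 0, h′(0) = 2.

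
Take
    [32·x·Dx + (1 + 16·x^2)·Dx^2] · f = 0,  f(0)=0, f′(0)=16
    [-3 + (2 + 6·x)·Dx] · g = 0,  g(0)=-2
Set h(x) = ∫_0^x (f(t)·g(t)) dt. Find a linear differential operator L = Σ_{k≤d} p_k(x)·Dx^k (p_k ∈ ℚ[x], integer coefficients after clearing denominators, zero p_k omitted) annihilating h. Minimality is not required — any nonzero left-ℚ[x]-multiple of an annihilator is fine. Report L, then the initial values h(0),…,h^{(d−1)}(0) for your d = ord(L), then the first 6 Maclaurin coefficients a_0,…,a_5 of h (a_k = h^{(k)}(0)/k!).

f: a_k = 0, 16, 0, -256/3, 0, 4096/5, …
g: a_k = -2, -3, 9/4, -27/8, 405/64, -1701/128, …
f·g: L₀ = L_f ⊗_s L_g, ord ≤ 2·1.
h=∫h₀ ⇒ L = L₀·Dx.
L = (27 - 192·x - 144·x^2)·Dx + (-12 + 92·x + 576·x^2 + 576·x^3)·Dx^2 + (4 + 24·x + 100·x^2 + 384·x^3 + 576·x^4)·Dx^3  (order 3).
h: a_k = 0, 0, -16, -16, 155/3, 202/5, …
ICs: h(0) = 0, h′(0) = 0, h′′(0) = -32.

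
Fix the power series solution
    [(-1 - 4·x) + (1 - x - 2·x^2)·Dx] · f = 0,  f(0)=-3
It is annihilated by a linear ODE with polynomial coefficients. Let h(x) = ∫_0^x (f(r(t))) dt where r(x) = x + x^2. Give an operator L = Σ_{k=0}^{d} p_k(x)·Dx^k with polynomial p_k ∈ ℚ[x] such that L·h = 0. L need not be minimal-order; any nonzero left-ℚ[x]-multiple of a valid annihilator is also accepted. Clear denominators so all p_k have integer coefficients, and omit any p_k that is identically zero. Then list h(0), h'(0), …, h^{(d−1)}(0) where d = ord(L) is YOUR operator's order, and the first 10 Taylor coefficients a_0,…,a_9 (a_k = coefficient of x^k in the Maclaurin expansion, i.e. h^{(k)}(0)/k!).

f: a_k = -3, -3, -9, -15, -33, -63, -129, -255, -513, -1023, …
Substitute x→r, Dx→(1/r')Dx; clear ⇒ L₀.
h=∫₀ˣh₀: take L = L₀·Dx.
L = (1 + 6·x + 12·x^2 + 8·x^3)·Dx + (-1 + x + 3·x^2 + 4·x^3 + 2·x^4)·Dx^2  (order 2).
h: a_k = 0, -3, -3/2, -4, -33/4, -87/5, -40, -657/7, -1791/8, -544, …
ICs: h(0) = 0, h′(0) = -3.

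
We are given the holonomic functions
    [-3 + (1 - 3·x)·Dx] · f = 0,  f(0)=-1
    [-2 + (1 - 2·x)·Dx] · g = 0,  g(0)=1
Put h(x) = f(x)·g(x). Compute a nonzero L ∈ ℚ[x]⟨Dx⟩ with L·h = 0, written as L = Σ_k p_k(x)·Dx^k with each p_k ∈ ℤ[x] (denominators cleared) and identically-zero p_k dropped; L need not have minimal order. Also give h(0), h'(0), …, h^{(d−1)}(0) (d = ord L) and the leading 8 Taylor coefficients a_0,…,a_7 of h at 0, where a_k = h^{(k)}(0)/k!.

f: a_k = -1, -3, -9, -27, -81, -243, -729, -2187, …
g: a_k = 1, 2, 4, 8, 16, 32, 64, 128, …
h₀=f·g: eliminate ⇒ L₀, order ≤ 1·1.
L = (-5 + 12·x) + (1 - 5·x + 6·x^2)·Dx  (order 1).
h: a_k = -1, -5, -19, -65, -211, -665, -2059, -6305, …
ICs: h(0) = -1.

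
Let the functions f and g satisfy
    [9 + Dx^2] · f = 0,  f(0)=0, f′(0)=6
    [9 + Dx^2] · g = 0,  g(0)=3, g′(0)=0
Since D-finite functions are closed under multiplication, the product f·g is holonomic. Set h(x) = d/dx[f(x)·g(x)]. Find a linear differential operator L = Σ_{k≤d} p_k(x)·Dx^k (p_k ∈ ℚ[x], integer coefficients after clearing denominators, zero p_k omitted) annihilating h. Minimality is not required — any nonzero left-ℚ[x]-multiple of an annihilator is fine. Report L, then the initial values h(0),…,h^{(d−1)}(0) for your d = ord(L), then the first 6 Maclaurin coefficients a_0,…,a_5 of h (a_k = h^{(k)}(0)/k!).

f: a_k = 0, 6, 0, -9, 0, 81/20, …
g: a_k = 3, 0, -27/2, 0, 81/8, 0, …
h₀=f·g: eliminate ⇒ L₀, order ≤ 2·2.
h₀' ⇒ L via d/dx closure of L₀.
L = 36 + Dx^2  (order 2).
h: a_k = 18, 0, -324, 0, 972, 0, …
ICs: h(0) = 18, h′(0) = 0.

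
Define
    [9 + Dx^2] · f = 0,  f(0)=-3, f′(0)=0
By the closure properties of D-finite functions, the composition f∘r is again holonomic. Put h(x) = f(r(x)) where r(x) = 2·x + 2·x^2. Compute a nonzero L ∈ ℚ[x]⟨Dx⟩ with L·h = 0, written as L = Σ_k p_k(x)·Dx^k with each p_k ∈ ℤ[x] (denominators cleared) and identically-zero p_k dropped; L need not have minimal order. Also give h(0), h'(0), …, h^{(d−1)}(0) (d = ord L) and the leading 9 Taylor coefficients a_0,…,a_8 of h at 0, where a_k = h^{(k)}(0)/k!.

f: a_k = -3, 0, 27/2, 0, -81/8, 0, 243/80, 0, -2187/4480, …
f∘r: x↦r, Dx↦Dx/r' in L_f ⇒ L₀.
L = (36 + 216·x + 432·x^2 + 288·x^3) - 2·Dx + (1 + 2·x)·Dx^2  (order 2).
h: a_k = -3, 0, 54, 108, -108, -648, -3888/5, 2592/5, 92016/35, …
ICs: h(0) = -3, h′(0) = 0.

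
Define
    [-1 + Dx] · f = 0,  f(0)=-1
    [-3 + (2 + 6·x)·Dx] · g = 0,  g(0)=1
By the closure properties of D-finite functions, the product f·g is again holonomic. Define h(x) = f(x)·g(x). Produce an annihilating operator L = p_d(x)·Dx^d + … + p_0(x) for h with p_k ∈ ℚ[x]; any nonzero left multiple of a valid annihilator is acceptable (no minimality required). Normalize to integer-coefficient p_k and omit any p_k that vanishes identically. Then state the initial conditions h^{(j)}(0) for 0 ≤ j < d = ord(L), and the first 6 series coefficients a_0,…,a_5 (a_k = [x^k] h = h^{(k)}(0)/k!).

f: a_k = -1, -1, -1/2, -1/6, -1/24, -1/120, …
g: a_k = 1, 3/2, -9/8, 27/16, -405/128, 1701/256, …
h₀=f·g: eliminate ⇒ L₀, order ≤ 1·1.
L = (-5 - 6·x) + (2 + 6·x)·Dx  (order 1).
h: a_k = -1, -5/2, -7/8, -71/48, 671/384, -16157/3840, …
ICs: h(0) = -1.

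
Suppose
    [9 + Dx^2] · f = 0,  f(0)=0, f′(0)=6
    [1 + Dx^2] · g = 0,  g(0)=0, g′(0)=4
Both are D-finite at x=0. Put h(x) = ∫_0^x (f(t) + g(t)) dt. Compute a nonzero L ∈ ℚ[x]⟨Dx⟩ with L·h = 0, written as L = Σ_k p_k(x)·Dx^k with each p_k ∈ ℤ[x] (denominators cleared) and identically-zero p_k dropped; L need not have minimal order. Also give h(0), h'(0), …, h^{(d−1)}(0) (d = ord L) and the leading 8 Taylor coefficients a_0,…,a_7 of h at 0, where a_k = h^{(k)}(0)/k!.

L = 9·Dx + 10·Dx^3 + Dx^5  (order 5).
h: a_k = 0, 0, 5, 0, -29/12, 0, 49/72, 0, …
ICs: h(0) = 0, h′(0) = 0, h′′(0) = 10, h′′′(0) = 0, h′′′′(0) = -58.

f: a_k = 0, 6, 0, -9, 0, 81/20, 0, -243/280, …
g: a_k = 0, 4, 0, -2/3, 0, 1/30, 0, -1/1260, …
h₀=f+g: left-lcm gives L₀, ord ≤ 4.
Integrate: L := L₀·Dx.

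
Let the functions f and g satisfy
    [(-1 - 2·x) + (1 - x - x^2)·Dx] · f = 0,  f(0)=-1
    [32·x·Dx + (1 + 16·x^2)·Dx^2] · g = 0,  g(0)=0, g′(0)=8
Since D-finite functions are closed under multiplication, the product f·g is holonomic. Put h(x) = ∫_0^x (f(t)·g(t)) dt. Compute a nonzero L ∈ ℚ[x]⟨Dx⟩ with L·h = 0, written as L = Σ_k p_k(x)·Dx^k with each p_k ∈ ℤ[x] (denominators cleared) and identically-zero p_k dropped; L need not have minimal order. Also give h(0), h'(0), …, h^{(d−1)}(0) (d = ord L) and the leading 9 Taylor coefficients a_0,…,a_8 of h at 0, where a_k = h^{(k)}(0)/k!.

L = (2 + 32·x + 96·x^2)·Dx + (2 - 28·x + 64·x^2 + 96·x^3)·Dx^2 + (-1 + x - 15·x^2 + 16·x^3 + 16·x^4)·Dx^3  (order 3).
h: a_k = 0, 0, -4, -8/3, 20/3, 56/15, -2732/45, -1728/35, 52123/105, …
ICs: h(0) = 0, h′(0) = 0, h′′(0) = -8.

f: a_k = -1, -1, -2, -3, -5, -8, -13, -21, -34, …
g: a_k = 0, 8, 0, -128/3, 0, 2048/5, 0, -32768/7, 0, …
f·g: L₀ = L_f ⊗_s L_g, ord ≤ 1·2.
∫: right-multiply L₀ by Dx.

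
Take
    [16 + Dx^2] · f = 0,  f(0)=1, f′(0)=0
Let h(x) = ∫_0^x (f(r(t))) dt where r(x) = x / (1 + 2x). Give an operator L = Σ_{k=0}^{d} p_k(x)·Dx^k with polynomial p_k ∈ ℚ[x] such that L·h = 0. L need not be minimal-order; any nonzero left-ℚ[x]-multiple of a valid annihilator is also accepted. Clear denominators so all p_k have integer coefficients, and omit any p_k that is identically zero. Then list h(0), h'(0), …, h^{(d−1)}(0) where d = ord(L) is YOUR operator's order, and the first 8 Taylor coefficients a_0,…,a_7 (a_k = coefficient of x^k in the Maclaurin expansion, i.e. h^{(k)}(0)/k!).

L = 16·Dx + (4 + 24·x + 48·x^2 + 32·x^3)·Dx^2 + (1 + 8·x + 24·x^2 + 32·x^3 + 16·x^4)·Dx^3  (order 3).
h: a_k = 0, 1, 0, -8/3, 8, -256/15, 256/9, -1408/45, …
ICs: h(0) = 0, h′(0) = 1, h′′(0) = 0.

f: a_k = 1, 0, -8, 0, 32/3, 0, -256/45, 0, …
L₀ from L_f via x↦r, Dx↦r'^{-1}Dx.
∫: right-multiply L₀ by Dx.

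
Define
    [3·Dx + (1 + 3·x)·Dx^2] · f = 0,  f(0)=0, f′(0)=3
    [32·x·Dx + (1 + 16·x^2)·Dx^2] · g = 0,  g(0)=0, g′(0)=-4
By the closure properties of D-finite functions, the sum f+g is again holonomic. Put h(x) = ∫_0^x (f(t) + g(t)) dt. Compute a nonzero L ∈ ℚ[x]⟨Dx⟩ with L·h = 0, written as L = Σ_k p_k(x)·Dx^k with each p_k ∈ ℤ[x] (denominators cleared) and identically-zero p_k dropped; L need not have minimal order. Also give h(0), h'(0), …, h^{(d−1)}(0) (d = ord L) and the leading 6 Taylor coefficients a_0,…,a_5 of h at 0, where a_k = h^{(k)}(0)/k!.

f: a_k = 0, 3, -9/2, 9, -81/4, 243/5, …
g: a_k = 0, -4, 0, 64/3, 0, -1024/5, …
Sum ⇒ L₀ = lclm(L_f,L_g) in ℚ(x)⟨Dx⟩.
Integrate: L := L₀·Dx.
L = (-96 - 864·x + 4608·x^2 + 4608·x^3)·Dx^2 + (-50 - 192·x + 672·x^2 + 9216·x^3 + 9216·x^4)·Dx^3 + (-3 + 23·x + 96·x^2 + 512·x^3 + 2304·x^4 + 2304·x^5)·Dx^4  (order 4).
h: a_k = 0, 0, -1/2, -3/2, 91/12, -81/20, …
ICs: h(0) = 0, h′(0) = 0, h′′(0) = -1, h′′′(0) = -9.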